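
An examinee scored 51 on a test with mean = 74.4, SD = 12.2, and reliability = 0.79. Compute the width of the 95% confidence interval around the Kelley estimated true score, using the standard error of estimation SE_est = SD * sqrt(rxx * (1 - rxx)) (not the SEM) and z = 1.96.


True score estimate = 0.79*51 + 0.21*74.4 = 55.914
SE_est = SD * sqrt(rxx * (1 - rxx)) = 12.2 * sqrt(0.79 * 0.21) = 12.2 * sqrt(0.1659) = 4.96916
CI = T_est +/- z * SE_est, so width = 2 * z * SE_est = 2 * 1.96 * 4.96916
Width = 19.4791

19.4791


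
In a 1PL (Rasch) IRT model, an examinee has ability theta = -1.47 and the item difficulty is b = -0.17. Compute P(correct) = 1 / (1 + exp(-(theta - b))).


theta - b = -1.47 - -0.17 = -1.3
exp(-(theta - b)) = exp(1.3) = 3.6693
P = 1 / (1 + 3.6693)
P = 0.2142

0.2142


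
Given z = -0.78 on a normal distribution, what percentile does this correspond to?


CDF(z) = 0.5 * (1 + erf(z/sqrt(2)))
erf(-0.5515) = -0.5646
CDF = 0.2177
Percentile rank = 0.2177 * 100 = 21.77

21.77


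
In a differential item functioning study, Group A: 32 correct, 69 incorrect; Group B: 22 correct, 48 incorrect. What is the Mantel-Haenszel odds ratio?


Odds_A = 32/69 = 0.4638
Odds_B = 22/48 = 0.4583
OR = Odds_A / Odds_B = 0.4638 / 0.4583
Exactly, OR = (32 * 48) / (69 * 22) = 1536 / 1518
OR = 1.0119

1.0119


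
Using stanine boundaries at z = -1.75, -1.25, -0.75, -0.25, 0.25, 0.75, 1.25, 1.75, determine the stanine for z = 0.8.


Stanine boundaries: [-1.75, -1.25, -0.75, -0.25, 0.25, 0.75, 1.25, 1.75]
z = 0.8
Check each boundary:
  z >= -1.75 -> could be stanine 2
  z >= -1.25 -> could be stanine 3
  z >= -0.75 -> could be stanine 4
  z >= -0.25 -> could be stanine 5
  z >= 0.25 -> could be stanine 6
  z >= 0.75 -> could be stanine 7
  z < 1.25
  z < 1.75
Highest qualifying boundary gives stanine = 7

7


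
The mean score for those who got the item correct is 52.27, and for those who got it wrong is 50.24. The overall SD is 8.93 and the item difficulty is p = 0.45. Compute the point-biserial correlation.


q = 1 - p = 0.55
rpb = ((M1 - M0) / SD) * sqrt(p * q)
rpb = ((52.27 - 50.24) / 8.93) * sqrt(0.45 * 0.55)
rpb = 0.1131

0.1131


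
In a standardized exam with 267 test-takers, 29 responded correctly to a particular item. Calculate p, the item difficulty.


Item difficulty p = number correct / total examinees
p = 29 / 267
p = 0.1086

0.1086


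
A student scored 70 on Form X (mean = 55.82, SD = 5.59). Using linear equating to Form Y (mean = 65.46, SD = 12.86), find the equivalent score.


slope = SD_Y / SD_X = 12.86 / 5.59 ~ 2.3005
intercept = mean_Y - slope * mean_X = 65.46 - (12.86 / 5.59) * 55.82 ~ -62.956
Y = slope * X + intercept. To avoid rounding drift from the rounded slope/intercept, evaluate the equivalent form Y = mean_Y + SD_Y * (X - mean_X) / SD_X at full precision:
Y = 65.46 + 12.86 * (70 - 55.82) / 5.59
Y = 65.46 + 12.86 * 14.18 / 5.59
Y = 65.46 + 182.3548 / 5.59
Y = 65.46 + 32.6216
Y = 98.0816

98.0816


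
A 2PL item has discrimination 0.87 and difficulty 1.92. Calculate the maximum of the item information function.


For 2PL, max info at theta = b = 1.92
I_max = a^2 / 4 = 0.87^2 / 4
= 0.7569 / 4
I_max = 0.1892

0.1892


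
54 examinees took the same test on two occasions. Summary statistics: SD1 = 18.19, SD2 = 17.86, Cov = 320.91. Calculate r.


r = cov(X,Y) / (SD_X * SD_Y)
r = 320.91 / (18.19 * 17.86)
r = 320.91 / 324.8734
r = 0.9878

0.9878


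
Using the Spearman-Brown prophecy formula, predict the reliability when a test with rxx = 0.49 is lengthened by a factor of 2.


r_new = (n * rxx) / (1 + (n-1) * rxx)
r_new = (2 * 0.49) / (1 + 1 * 0.49)
r_new = 0.98 / 1.49
r_new = 0.6577

0.6577


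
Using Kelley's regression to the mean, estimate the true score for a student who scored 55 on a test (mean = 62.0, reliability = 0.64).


T_est = rxx * X + (1 - rxx) * mean
T_est = 0.64 * 55 + 0.36 * 62.0
T_est = 35.2 + 22.32
T_est = 57.52

57.52


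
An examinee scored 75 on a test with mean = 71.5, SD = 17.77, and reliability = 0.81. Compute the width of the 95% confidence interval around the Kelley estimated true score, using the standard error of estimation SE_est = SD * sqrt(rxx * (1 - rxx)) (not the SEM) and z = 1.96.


True score estimate = 0.81*75 + 0.19*71.5 = 74.335
SE_est = SD * sqrt(rxx * (1 - rxx)) = 17.77 * sqrt(0.81 * 0.19) = 17.77 * sqrt(0.1539) = 6.971187
CI = T_est +/- z * SE_est, so width = 2 * z * SE_est = 2 * 1.96 * 6.971187
Width = 27.3271

27.3271


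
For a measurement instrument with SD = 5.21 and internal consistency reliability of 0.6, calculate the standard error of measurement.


SEM = SD * sqrt(1 - rxx)
SEM = 5.21 * sqrt(1 - 0.6)
SEM = 5.21 * sqrt(0.4) = 5.21 * 0.632456
SEM = 3.2951

3.2951


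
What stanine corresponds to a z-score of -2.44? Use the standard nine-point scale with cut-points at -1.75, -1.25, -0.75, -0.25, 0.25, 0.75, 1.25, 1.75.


Stanine boundaries: [-1.75, -1.25, -0.75, -0.25, 0.25, 0.75, 1.25, 1.75]
z = -2.44
Check each boundary:
  z < -1.75
  z < -1.25
  z < -0.75
  z < -0.25
  z < 0.25
  z < 0.75
  z < 1.25
  z < 1.75
Highest qualifying boundary gives stanine = 1

1


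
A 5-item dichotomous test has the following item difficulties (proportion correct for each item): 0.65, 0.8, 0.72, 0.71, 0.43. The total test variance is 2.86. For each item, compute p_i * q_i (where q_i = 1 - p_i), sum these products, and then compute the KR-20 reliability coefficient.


For each item, compute p_i * q_i:
  Item 1: 0.65 * 0.35 = 0.2275
  Item 2: 0.8 * 0.2 = 0.16
  Item 3: 0.72 * 0.28 = 0.2016
  Item 4: 0.71 * 0.29 = 0.2059
  Item 5: 0.43 * 0.57 = 0.2451
Sum(p_i * q_i) = 0.2275 + 0.16 + 0.2016 + 0.2059 + 0.2451 = 1.0401
KR-20 = (k/(k-1)) * (1 - Sum(p_i*q_i) / Var_total)
= (5/4) * (1 - 1.0401/2.86)
= 1.25 * 0.6363
KR-20 = 0.7954

0.7954


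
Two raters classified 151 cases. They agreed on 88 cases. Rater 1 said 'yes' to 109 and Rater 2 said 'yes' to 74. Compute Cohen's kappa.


P_o = 88/151 = 0.582781
P_e = (109*74 + 42*77) / 22801 = 0.495592
kappa = (P_o - P_e) / (1 - P_e)
kappa = (0.582781 - 0.495592) / (1 - 0.495592)
kappa = 0.1729

0.1729


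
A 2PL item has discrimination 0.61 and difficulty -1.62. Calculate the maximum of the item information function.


For 2PL, max info at theta = b = -1.62
I_max = a^2 / 4 = 0.61^2 / 4
= 0.3721 / 4
I_max = 0.093

0.093


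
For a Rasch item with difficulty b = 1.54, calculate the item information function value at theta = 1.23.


P = 1/(1+exp(-(1.23-1.54))) = 0.4231
I = P*(1-P) = 0.4231 * 0.5769
I = 0.2441

0.2441


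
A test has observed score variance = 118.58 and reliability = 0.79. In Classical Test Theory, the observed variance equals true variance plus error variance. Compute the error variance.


var_true = rxx * var_obs = 0.79 * 118.58 = 93.6782
var_error = var_obs - var_true
var_error = 118.58 - 93.6782
var_error = 24.9018

24.9018


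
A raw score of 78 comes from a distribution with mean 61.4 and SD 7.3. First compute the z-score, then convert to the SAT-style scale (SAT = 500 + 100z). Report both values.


z = (X - mean) / SD = (78 - 61.4) / 7.3
z = 16.6 / 7.3
z = 2.274
SAT-scale = SAT = 500 + 100z
Carry z at full precision (z = 16.6 / 7.3) into the conversion:
SAT-scale = 500 + 100 * (16.6 / 7.3) = 500 + 1660 / 7.3
SAT-scale = 500 + 227.3973
SAT-scale = 727.3973

727.3973


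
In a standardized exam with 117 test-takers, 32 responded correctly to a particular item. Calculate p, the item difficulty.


Item difficulty p = number correct / total examinees
p = 32 / 117
p = 0.2735

0.2735


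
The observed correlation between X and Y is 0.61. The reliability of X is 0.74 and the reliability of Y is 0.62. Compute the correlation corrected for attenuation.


r_corrected = rxy / sqrt(rxx * ryy)
= 0.61 / sqrt(0.74 * 0.62)
= 0.61 / sqrt(0.4588)
= 0.61 / 0.677348
r_corrected = 0.9006

0.9006


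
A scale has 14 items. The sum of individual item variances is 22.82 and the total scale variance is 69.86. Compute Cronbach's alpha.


alpha = (k/(k-1)) * (1 - sum(si^2)/s_total^2)
= (14/13) * (1 - 22.82/69.86)
alpha = 0.7251

0.7251


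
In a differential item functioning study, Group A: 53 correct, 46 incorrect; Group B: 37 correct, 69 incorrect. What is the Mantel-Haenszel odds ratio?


Odds_A = 53/46 = 1.1522
Odds_B = 37/69 = 0.5362
OR = Odds_A / Odds_B = 1.1522 / 0.5362
Exactly, OR = (53 * 69) / (46 * 37) = 3657 / 1702
OR = 2.1486

2.1486


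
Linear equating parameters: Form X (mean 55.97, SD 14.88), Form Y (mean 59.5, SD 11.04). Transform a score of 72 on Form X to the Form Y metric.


slope = SD_Y / SD_X = 11.04 / 14.88 ~ 0.7419
intercept = mean_Y - slope * mean_X = 59.5 - (11.04 / 14.88) * 55.97 ~ 17.9739
Y = slope * X + intercept. To avoid rounding drift from the rounded slope/intercept, evaluate the equivalent form Y = mean_Y + SD_Y * (X - mean_X) / SD_X at full precision:
Y = 59.5 + 11.04 * (72 - 55.97) / 14.88
Y = 59.5 + 11.04 * 16.03 / 14.88
Y = 59.5 + 176.9712 / 14.88
Y = 59.5 + 11.8932
Y = 71.3932

71.3932


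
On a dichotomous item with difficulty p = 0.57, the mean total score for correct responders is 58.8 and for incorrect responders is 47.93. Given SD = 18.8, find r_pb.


q = 1 - p = 0.43
rpb = ((M1 - M0) / SD) * sqrt(p * q)
rpb = ((58.8 - 47.93) / 18.8) * sqrt(0.57 * 0.43)
rpb = 0.2862

0.2862


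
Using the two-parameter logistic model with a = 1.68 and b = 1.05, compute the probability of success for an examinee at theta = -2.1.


a*(theta - b) = 1.68 * (-2.1 - 1.05) = -5.292
exp(--5.292) = 198.7405
P = 1 / (1 + 198.7405)
P = 0.005

0.005


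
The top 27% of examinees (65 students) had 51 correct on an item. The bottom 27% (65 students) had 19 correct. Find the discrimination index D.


p_upper = 51/65 = 0.7846
p_lower = 19/65 = 0.2923
D = 0.7846 - 0.2923 = 0.4923

0.4923


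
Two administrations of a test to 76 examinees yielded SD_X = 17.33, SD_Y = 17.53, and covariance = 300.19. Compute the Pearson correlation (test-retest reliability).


r = cov(X,Y) / (SD_X * SD_Y)
r = 300.19 / (17.33 * 17.53)
r = 300.19 / 303.7949
r = 0.9881

0.9881


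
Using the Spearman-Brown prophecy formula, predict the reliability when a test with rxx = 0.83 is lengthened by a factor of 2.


r_new = (n * rxx) / (1 + (n-1) * rxx)
r_new = (2 * 0.83) / (1 + 1 * 0.83)
r_new = 1.66 / 1.83
r_new = 0.9071

0.9071


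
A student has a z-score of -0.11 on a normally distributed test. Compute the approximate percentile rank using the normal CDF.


CDF(z) = 0.5 * (1 + erf(z/sqrt(2)))
erf(-0.0778) = -0.0876
CDF = 0.4562
Percentile rank = 0.4562 * 100 = 45.62

45.62


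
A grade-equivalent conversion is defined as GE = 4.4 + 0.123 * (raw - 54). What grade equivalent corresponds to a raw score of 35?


raw - median = 35 - 54 = -19
slope * diff = 0.123 * -19 = -2.337
GE = 4.4 + -2.337
GE = 2.063

2.063


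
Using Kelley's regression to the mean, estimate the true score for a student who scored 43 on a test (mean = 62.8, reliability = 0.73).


T_est = rxx * X + (1 - rxx) * mean
T_est = 0.73 * 43 + 0.27 * 62.8
T_est = 31.39 + 16.956
T_est = 48.346

48.346


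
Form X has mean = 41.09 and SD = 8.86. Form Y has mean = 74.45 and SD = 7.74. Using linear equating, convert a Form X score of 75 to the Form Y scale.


slope = SD_Y / SD_X = 7.74 / 8.86 ~ 0.8736
intercept = mean_Y - slope * mean_X = 74.45 - (7.74 / 8.86) * 41.09 ~ 38.5542
Y = slope * X + intercept. To avoid rounding drift from the rounded slope/intercept, evaluate the equivalent form Y = mean_Y + SD_Y * (X - mean_X) / SD_X at full precision:
Y = 74.45 + 7.74 * (75 - 41.09) / 8.86
Y = 74.45 + 7.74 * 33.91 / 8.86
Y = 74.45 + 262.4634 / 8.86
Y = 74.45 + 29.6234
Y = 104.0734

104.0734


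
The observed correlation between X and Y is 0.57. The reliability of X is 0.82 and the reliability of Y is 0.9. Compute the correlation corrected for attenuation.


r_corrected = rxy / sqrt(rxx * ryy)
= 0.57 / sqrt(0.82 * 0.9)
= 0.57 / sqrt(0.738)
= 0.57 / 0.859069
r_corrected = 0.6635

0.6635


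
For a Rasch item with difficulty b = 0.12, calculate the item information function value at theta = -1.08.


P = 1/(1+exp(-(-1.08-0.12))) = 0.2315
I = P*(1-P) = 0.2315 * 0.7685
I = 0.1779

0.1779


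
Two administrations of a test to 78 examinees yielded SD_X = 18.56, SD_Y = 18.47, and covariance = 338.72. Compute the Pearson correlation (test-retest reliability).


r = cov(X,Y) / (SD_X * SD_Y)
r = 338.72 / (18.56 * 18.47)
r = 338.72 / 342.8032
r = 0.9881

0.9881


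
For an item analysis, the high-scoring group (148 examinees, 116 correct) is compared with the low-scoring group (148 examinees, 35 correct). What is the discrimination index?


p_upper = 116/148 = 0.7838
p_lower = 35/148 = 0.2365
D = 0.7838 - 0.2365 = 0.5473

0.5473


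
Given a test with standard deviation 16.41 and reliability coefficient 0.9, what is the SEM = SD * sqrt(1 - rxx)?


SEM = SD * sqrt(1 - rxx)
SEM = 16.41 * sqrt(1 - 0.9)
SEM = 16.41 * sqrt(0.1) = 16.41 * 0.316228
SEM = 5.1893

5.1893


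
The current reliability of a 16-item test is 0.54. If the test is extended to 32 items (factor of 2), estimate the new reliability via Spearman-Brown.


r_new = (n * rxx) / (1 + (n-1) * rxx)
r_new = (2 * 0.54) / (1 + 1 * 0.54)
r_new = 1.08 / 1.54
r_new = 0.7013

0.7013


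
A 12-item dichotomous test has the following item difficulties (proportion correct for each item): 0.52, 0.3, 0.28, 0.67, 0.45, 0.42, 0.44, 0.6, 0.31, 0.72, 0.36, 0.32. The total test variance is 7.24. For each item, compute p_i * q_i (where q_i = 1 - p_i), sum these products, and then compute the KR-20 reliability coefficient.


For each item, compute p_i * q_i:
  Item 1: 0.52 * 0.48 = 0.2496
  Item 2: 0.3 * 0.7 = 0.21
  Item 3: 0.28 * 0.72 = 0.2016
  Item 4: 0.67 * 0.33 = 0.2211
  Item 5: 0.45 * 0.55 = 0.2475
  Item 6: 0.42 * 0.58 = 0.2436
  Item 7: 0.44 * 0.56 = 0.2464
  Item 8: 0.6 * 0.4 = 0.24
  Item 9: 0.31 * 0.69 = 0.2139
  Item 10: 0.72 * 0.28 = 0.2016
  Item 11: 0.36 * 0.64 = 0.2304
  Item 12: 0.32 * 0.68 = 0.2176
Sum(p_i * q_i) = 0.2496 + 0.21 + 0.2016 + 0.2211 + 0.2475 + 0.2436 + 0.2464 + 0.24 + 0.2139 + 0.2016 + 0.2304 + 0.2176 = 2.7233
KR-20 = (k/(k-1)) * (1 - Sum(p_i*q_i) / Var_total)
= (12/11) * (1 - 2.7233/7.24)
= 1.0909 * 0.6239
KR-20 = 0.6806

0.6806


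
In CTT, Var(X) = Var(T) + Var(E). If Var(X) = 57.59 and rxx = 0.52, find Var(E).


var_true = rxx * var_obs = 0.52 * 57.59 = 29.9468
var_error = var_obs - var_true
var_error = 57.59 - 29.9468
var_error = 27.6432

27.6432


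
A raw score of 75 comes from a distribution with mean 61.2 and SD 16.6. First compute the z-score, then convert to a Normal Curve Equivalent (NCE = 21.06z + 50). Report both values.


z = (X - mean) / SD = (75 - 61.2) / 16.6
z = 13.8 / 16.6
z = 0.8313
NCE = NCE = 21.06z + 50
Carry z at full precision (z = 13.8 / 16.6) into the conversion:
NCE = 21.06 * (13.8 / 16.6) + 50 = 290.628 / 16.6 + 50
NCE = 17.5077 + 50
NCE = 67.5077

67.5077


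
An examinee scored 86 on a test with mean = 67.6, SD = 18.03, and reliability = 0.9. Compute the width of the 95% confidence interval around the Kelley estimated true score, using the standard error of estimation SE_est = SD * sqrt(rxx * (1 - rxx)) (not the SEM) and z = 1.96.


True score estimate = 0.9*86 + 0.1*67.6 = 84.16
SE_est = SD * sqrt(rxx * (1 - rxx)) = 18.03 * sqrt(0.9 * 0.1) = 18.03 * sqrt(0.09) = 5.409
CI = T_est +/- z * SE_est, so width = 2 * z * SE_est = 2 * 1.96 * 5.409
Width = 21.2033

21.2033


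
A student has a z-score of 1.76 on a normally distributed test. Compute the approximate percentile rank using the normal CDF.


CDF(z) = 0.5 * (1 + erf(z/sqrt(2)))
erf(1.2445) = 0.9216
CDF = 0.9608
Percentile rank = 0.9608 * 100 = 96.08

96.08


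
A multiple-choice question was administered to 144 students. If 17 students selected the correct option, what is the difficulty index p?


Item difficulty p = number correct / total examinees
p = 17 / 144
p = 0.1181

0.1181


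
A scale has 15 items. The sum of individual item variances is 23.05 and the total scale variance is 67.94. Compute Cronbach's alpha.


alpha = (k/(k-1)) * (1 - sum(si^2)/s_total^2)
= (15/14) * (1 - 23.05/67.94)
alpha = 0.7079

0.7079


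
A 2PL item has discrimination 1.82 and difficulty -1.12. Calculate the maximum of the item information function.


For 2PL, max info at theta = b = -1.12
I_max = a^2 / 4 = 1.82^2 / 4
= 3.3124 / 4
I_max = 0.8281

0.8281


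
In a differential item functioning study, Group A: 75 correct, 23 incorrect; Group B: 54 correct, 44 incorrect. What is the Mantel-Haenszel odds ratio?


Odds_A = 75/23 = 3.2609
Odds_B = 54/44 = 1.2273
OR = Odds_A / Odds_B = 3.2609 / 1.2273
Exactly, OR = (75 * 44) / (23 * 54) = 3300 / 1242
OR = 2.657

2.657


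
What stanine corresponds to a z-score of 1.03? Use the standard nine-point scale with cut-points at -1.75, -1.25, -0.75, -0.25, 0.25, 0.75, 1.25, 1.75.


Stanine boundaries: [-1.75, -1.25, -0.75, -0.25, 0.25, 0.75, 1.25, 1.75]
z = 1.03
Check each boundary:
  z >= -1.75 -> could be stanine 2
  z >= -1.25 -> could be stanine 3
  z >= -0.75 -> could be stanine 4
  z >= -0.25 -> could be stanine 5
  z >= 0.25 -> could be stanine 6
  z >= 0.75 -> could be stanine 7
  z < 1.25
  z < 1.75
Highest qualifying boundary gives stanine = 7

7


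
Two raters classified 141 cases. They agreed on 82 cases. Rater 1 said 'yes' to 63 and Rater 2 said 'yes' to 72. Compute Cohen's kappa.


P_o = 82/141 = 0.58156
P_e = (63*72 + 78*69) / 19881 = 0.498868
kappa = (P_o - P_e) / (1 - P_e)
kappa = (0.58156 - 0.498868) / (1 - 0.498868)
kappa = 0.165

0.165


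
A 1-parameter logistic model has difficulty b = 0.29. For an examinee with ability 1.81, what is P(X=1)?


theta - b = 1.81 - 0.29 = 1.52
exp(-(theta - b)) = exp(-1.52) = 0.2187
P = 1 / (1 + 0.2187)
P = 0.8205

0.8205


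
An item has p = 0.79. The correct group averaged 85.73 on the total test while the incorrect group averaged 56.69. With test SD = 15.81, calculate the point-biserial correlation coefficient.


q = 1 - p = 0.21
rpb = ((M1 - M0) / SD) * sqrt(p * q)
rpb = ((85.73 - 56.69) / 15.81) * sqrt(0.79 * 0.21)
rpb = 0.7481

0.7481


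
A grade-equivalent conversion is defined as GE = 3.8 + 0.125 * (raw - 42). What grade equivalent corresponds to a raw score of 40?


raw - median = 40 - 42 = -2
slope * diff = 0.125 * -2 = -0.25
GE = 3.8 + -0.25
GE = 3.55

3.55


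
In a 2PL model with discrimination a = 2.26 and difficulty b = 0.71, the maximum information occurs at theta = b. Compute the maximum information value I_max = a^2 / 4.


For 2PL, max info at theta = b = 0.71
I_max = a^2 / 4 = 2.26^2 / 4
= 5.1076 / 4
I_max = 1.2769

1.2769


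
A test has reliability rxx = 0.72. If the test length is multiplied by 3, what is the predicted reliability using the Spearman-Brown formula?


r_new = (n * rxx) / (1 + (n-1) * rxx)
r_new = (3 * 0.72) / (1 + 2 * 0.72)
r_new = 2.16 / 2.44
r_new = 0.8852

0.8852


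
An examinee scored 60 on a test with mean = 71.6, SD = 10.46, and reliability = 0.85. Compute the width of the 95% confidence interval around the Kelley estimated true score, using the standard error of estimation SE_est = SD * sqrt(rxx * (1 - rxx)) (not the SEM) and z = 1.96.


True score estimate = 0.85*60 + 0.15*71.6 = 61.74
SE_est = SD * sqrt(rxx * (1 - rxx)) = 10.46 * sqrt(0.85 * 0.15) = 10.46 * sqrt(0.1275) = 3.734967
CI = T_est +/- z * SE_est, so width = 2 * z * SE_est = 2 * 1.96 * 3.734967
Width = 14.6411

14.6411


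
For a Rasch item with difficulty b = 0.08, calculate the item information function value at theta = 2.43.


P = 1/(1+exp(-(2.43-0.08))) = 0.9129
I = P*(1-P) = 0.9129 * 0.0871
I = 0.0795

0.0795


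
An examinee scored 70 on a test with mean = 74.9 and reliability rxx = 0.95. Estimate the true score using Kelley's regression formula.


T_est = rxx * X + (1 - rxx) * mean
T_est = 0.95 * 70 + 0.05 * 74.9
T_est = 66.5 + 3.745
T_est = 70.245

70.245


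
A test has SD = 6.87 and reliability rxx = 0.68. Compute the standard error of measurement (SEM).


SEM = SD * sqrt(1 - rxx)
SEM = 6.87 * sqrt(1 - 0.68)
SEM = 6.87 * sqrt(0.32) = 6.87 * 0.565685
SEM = 3.8863

3.8863


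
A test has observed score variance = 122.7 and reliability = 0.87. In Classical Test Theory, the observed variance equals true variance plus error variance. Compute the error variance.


var_true = rxx * var_obs = 0.87 * 122.7 = 106.749
var_error = var_obs - var_true
var_error = 122.7 - 106.749
var_error = 15.951

15.951


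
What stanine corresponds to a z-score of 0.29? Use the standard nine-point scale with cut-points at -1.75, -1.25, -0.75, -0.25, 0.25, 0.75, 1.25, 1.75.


Stanine boundaries: [-1.75, -1.25, -0.75, -0.25, 0.25, 0.75, 1.25, 1.75]
z = 0.29
Check each boundary:
  z >= -1.75 -> could be stanine 2
  z >= -1.25 -> could be stanine 3
  z >= -0.75 -> could be stanine 4
  z >= -0.25 -> could be stanine 5
  z >= 0.25 -> could be stanine 6
  z < 0.75
  z < 1.25
  z < 1.75
Highest qualifying boundary gives stanine = 6

6


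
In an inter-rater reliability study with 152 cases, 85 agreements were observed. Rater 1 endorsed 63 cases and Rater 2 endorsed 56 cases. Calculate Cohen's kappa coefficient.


P_o = 85/152 = 0.559211
P_e = (63*56 + 89*96) / 23104 = 0.522507
kappa = (P_o - P_e) / (1 - P_e)
kappa = (0.559211 - 0.522507) / (1 - 0.522507)
kappa = 0.0769

0.0769


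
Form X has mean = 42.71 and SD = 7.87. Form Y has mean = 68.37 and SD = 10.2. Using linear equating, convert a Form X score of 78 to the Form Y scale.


slope = SD_Y / SD_X = 10.2 / 7.87 ~ 1.2961
intercept = mean_Y - slope * mean_X = 68.37 - (10.2 / 7.87) * 42.71 ~ 13.0152
Y = slope * X + intercept. To avoid rounding drift from the rounded slope/intercept, evaluate the equivalent form Y = mean_Y + SD_Y * (X - mean_X) / SD_X at full precision:
Y = 68.37 + 10.2 * (78 - 42.71) / 7.87
Y = 68.37 + 10.2 * 35.29 / 7.87
Y = 68.37 + 359.958 / 7.87
Y = 68.37 + 45.738
Y = 114.108

114.108


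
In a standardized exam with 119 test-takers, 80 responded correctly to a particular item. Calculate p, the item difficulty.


Item difficulty p = number correct / total examinees
p = 80 / 119
p = 0.6723

0.6723


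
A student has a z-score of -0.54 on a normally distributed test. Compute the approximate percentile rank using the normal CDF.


CDF(z) = 0.5 * (1 + erf(z/sqrt(2)))
erf(-0.3818) = -0.4108
CDF = 0.2946
Percentile rank = 0.2946 * 100 = 29.46

29.46


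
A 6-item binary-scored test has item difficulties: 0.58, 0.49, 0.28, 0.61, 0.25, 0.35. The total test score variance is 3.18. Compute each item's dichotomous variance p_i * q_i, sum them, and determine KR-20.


For each item, compute p_i * q_i:
  Item 1: 0.58 * 0.42 = 0.2436
  Item 2: 0.49 * 0.51 = 0.2499
  Item 3: 0.28 * 0.72 = 0.2016
  Item 4: 0.61 * 0.39 = 0.2379
  Item 5: 0.25 * 0.75 = 0.1875
  Item 6: 0.35 * 0.65 = 0.2275
Sum(p_i * q_i) = 0.2436 + 0.2499 + 0.2016 + 0.2379 + 0.1875 + 0.2275 = 1.348
KR-20 = (k/(k-1)) * (1 - Sum(p_i*q_i) / Var_total)
= (6/5) * (1 - 1.348/3.18)
= 1.2 * 0.5761
KR-20 = 0.6913

0.6913


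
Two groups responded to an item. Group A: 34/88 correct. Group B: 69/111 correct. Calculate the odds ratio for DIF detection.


Odds_A = 34/54 = 0.6296
Odds_B = 69/42 = 1.6429
OR = Odds_A / Odds_B = 0.6296 / 1.6429
Exactly, OR = (34 * 42) / (54 * 69) = 1428 / 3726
OR = 0.3833

0.3833


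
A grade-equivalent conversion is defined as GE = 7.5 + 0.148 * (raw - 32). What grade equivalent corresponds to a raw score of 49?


raw - median = 49 - 32 = 17
slope * diff = 0.148 * 17 = 2.516
GE = 7.5 + 2.516
GE = 10.016

10.016


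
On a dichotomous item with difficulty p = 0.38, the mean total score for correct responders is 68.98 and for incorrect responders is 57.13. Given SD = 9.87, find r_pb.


q = 1 - p = 0.62
rpb = ((M1 - M0) / SD) * sqrt(p * q)
rpb = ((68.98 - 57.13) / 9.87) * sqrt(0.38 * 0.62)
rpb = 0.5828

0.5828


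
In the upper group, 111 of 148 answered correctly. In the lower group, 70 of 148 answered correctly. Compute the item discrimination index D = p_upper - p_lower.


p_upper = 111/148 = 0.75
p_lower = 70/148 = 0.473
D = 0.75 - 0.473 = 0.277

0.277


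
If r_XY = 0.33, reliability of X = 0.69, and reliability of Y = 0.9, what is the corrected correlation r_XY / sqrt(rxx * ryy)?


r_corrected = rxy / sqrt(rxx * ryy)
= 0.33 / sqrt(0.69 * 0.9)
= 0.33 / sqrt(0.621)
= 0.33 / 0.788036
r_corrected = 0.4188

0.4188


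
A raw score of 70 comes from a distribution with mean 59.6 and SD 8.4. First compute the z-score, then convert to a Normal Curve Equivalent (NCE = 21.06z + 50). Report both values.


z = (X - mean) / SD = (70 - 59.6) / 8.4
z = 10.4 / 8.4
z = 1.2381
NCE = NCE = 21.06z + 50
Carry z at full precision (z = 10.4 / 8.4) into the conversion:
NCE = 21.06 * (10.4 / 8.4) + 50 = 219.024 / 8.4 + 50
NCE = 26.0743 + 50
NCE = 76.0743

76.0743


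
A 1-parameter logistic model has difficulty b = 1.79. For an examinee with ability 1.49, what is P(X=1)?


theta - b = 1.49 - 1.79 = -0.3
exp(-(theta - b)) = exp(0.3) = 1.3499
P = 1 / (1 + 1.3499)
P = 0.4256

0.4256


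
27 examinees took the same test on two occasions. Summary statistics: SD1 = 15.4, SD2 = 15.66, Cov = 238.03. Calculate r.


r = cov(X,Y) / (SD_X * SD_Y)
r = 238.03 / (15.4 * 15.66)
r = 238.03 / 241.164
r = 0.987

0.987


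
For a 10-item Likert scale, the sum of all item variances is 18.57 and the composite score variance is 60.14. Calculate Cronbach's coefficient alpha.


alpha = (k/(k-1)) * (1 - sum(si^2)/s_total^2)
= (10/9) * (1 - 18.57/60.14)
alpha = 0.768

0.768


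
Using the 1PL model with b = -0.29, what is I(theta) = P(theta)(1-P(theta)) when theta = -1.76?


P = 1/(1+exp(-(-1.76--0.29))) = 0.1869
I = P*(1-P) = 0.1869 * 0.8131
I = 0.152

0.152


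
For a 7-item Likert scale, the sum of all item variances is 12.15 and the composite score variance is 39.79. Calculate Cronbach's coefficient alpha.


alpha = (k/(k-1)) * (1 - sum(si^2)/s_total^2)
= (7/6) * (1 - 12.15/39.79)
alpha = 0.8104

0.8104


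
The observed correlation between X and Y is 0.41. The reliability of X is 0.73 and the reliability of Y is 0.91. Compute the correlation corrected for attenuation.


r_corrected = rxy / sqrt(rxx * ryy)
= 0.41 / sqrt(0.73 * 0.91)
= 0.41 / sqrt(0.6643)
= 0.41 / 0.815046
r_corrected = 0.503

0.503


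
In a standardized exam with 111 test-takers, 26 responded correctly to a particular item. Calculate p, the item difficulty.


Item difficulty p = number correct / total examinees
p = 26 / 111
p = 0.2342

0.2342


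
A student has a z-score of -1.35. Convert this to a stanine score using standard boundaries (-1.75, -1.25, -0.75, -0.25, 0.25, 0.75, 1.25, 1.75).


Stanine boundaries: [-1.75, -1.25, -0.75, -0.25, 0.25, 0.75, 1.25, 1.75]
z = -1.35
Check each boundary:
  z >= -1.75 -> could be stanine 2
  z < -1.25
  z < -0.75
  z < -0.25
  z < 0.25
  z < 0.75
  z < 1.25
  z < 1.75
Highest qualifying boundary gives stanine = 2

2


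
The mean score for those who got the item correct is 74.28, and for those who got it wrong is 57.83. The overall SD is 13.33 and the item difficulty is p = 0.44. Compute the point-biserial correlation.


q = 1 - p = 0.56
rpb = ((M1 - M0) / SD) * sqrt(p * q)
rpb = ((74.28 - 57.83) / 13.33) * sqrt(0.44 * 0.56)
rpb = 0.6126

0.6126


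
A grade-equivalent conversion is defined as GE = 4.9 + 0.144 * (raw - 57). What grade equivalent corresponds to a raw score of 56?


raw - median = 56 - 57 = -1
slope * diff = 0.144 * -1 = -0.144
GE = 4.9 + -0.144
GE = 4.756

4.756


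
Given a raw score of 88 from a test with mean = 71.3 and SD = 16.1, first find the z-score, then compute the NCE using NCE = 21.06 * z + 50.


z = (X - mean) / SD = (88 - 71.3) / 16.1
z = 16.7 / 16.1
z = 1.0373
NCE = NCE = 21.06z + 50
Carry z at full precision (z = 16.7 / 16.1) into the conversion:
NCE = 21.06 * (16.7 / 16.1) + 50 = 351.702 / 16.1 + 50
NCE = 21.8448 + 50
NCE = 71.8448

71.8448


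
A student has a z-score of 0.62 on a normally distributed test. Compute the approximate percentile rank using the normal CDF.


CDF(z) = 0.5 * (1 + erf(z/sqrt(2)))
erf(0.4384) = 0.4647
CDF = 0.7324
Percentile rank = 0.7324 * 100 = 73.24

73.24


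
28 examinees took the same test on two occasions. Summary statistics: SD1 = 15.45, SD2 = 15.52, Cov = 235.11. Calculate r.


r = cov(X,Y) / (SD_X * SD_Y)
r = 235.11 / (15.45 * 15.52)
r = 235.11 / 239.784
r = 0.9805

0.9805


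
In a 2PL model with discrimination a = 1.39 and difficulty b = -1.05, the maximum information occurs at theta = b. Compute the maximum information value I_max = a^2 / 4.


For 2PL, max info at theta = b = -1.05
I_max = a^2 / 4 = 1.39^2 / 4
= 1.9321 / 4
I_max = 0.483

0.483


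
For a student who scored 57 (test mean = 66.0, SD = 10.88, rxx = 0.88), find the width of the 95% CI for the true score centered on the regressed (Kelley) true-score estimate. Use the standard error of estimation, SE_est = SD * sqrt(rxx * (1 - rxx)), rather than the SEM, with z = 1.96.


True score estimate = 0.88*57 + 0.12*66.0 = 58.08
SE_est = SD * sqrt(rxx * (1 - rxx)) = 10.88 * sqrt(0.88 * 0.12) = 10.88 * sqrt(0.1056) = 3.535582
CI = T_est +/- z * SE_est, so width = 2 * z * SE_est = 2 * 1.96 * 3.535582
Width = 13.8595

13.8595


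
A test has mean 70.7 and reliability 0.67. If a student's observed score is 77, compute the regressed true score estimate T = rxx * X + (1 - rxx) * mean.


T_est = rxx * X + (1 - rxx) * mean
T_est = 0.67 * 77 + 0.33 * 70.7
T_est = 51.59 + 23.331
T_est = 74.921

74.921


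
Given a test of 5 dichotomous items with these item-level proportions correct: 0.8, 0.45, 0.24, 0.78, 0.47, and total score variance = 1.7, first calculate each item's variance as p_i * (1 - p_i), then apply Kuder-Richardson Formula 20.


For each item, compute p_i * q_i:
  Item 1: 0.8 * 0.2 = 0.16
  Item 2: 0.45 * 0.55 = 0.2475
  Item 3: 0.24 * 0.76 = 0.1824
  Item 4: 0.78 * 0.22 = 0.1716
  Item 5: 0.47 * 0.53 = 0.2491
Sum(p_i * q_i) = 0.16 + 0.2475 + 0.1824 + 0.1716 + 0.2491 = 1.0106
KR-20 = (k/(k-1)) * (1 - Sum(p_i*q_i) / Var_total)
= (5/4) * (1 - 1.0106/1.7)
= 1.25 * 0.4055
KR-20 = 0.5069

0.5069


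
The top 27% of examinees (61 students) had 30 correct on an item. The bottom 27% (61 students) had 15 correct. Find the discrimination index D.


p_upper = 30/61 = 0.4918
p_lower = 15/61 = 0.2459
D = 0.4918 - 0.2459 = 0.2459

0.2459


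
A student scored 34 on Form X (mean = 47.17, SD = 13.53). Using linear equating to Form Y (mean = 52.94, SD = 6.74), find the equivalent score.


slope = SD_Y / SD_X = 6.74 / 13.53 ~ 0.4982
intercept = mean_Y - slope * mean_X = 52.94 - (6.74 / 13.53) * 47.17 ~ 29.4422
Y = slope * X + intercept. To avoid rounding drift from the rounded slope/intercept, evaluate the equivalent form Y = mean_Y + SD_Y * (X - mean_X) / SD_X at full precision:
Y = 52.94 + 6.74 * (34 - 47.17) / 13.53
Y = 52.94 - 6.74 * 13.17 / 13.53
Y = 52.94 - 88.7658 / 13.53
Y = 52.94 - 6.5607
Y = 46.3793

46.3793


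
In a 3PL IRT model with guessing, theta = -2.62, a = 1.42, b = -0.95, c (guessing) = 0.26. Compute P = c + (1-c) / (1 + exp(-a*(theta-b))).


logit = 1.42*(-2.62 - -0.95) = -2.3714
P* = 1/(1 + exp(--2.3714)) = 0.0854
P = 0.26 + (1 - 0.26) * 0.0854
P = 0.3232

0.3232


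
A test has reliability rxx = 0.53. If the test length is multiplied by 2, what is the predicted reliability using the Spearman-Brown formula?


r_new = (n * rxx) / (1 + (n-1) * rxx)
r_new = (2 * 0.53) / (1 + 1 * 0.53)
r_new = 1.06 / 1.53
r_new = 0.6928

0.6928


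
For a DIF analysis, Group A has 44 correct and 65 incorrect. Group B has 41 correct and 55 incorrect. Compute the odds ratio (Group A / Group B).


Odds_A = 44/65 = 0.6769
Odds_B = 41/55 = 0.7455
OR = Odds_A / Odds_B = 0.6769 / 0.7455
Exactly, OR = (44 * 55) / (65 * 41) = 2420 / 2665
OR = 0.9081

0.9081


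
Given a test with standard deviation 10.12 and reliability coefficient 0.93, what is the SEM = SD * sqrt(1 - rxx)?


SEM = SD * sqrt(1 - rxx)
SEM = 10.12 * sqrt(1 - 0.93)
SEM = 10.12 * sqrt(0.07) = 10.12 * 0.264575
SEM = 2.6775

2.6775


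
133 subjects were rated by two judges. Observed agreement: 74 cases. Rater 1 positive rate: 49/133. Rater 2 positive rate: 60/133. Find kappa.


P_o = 74/133 = 0.556391
P_e = (49*60 + 84*73) / 17689 = 0.512861
kappa = (P_o - P_e) / (1 - P_e)
kappa = (0.556391 - 0.512861) / (1 - 0.512861)
kappa = 0.0894

0.0894


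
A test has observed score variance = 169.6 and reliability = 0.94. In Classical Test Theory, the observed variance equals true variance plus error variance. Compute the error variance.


var_true = rxx * var_obs = 0.94 * 169.6 = 159.424
var_error = var_obs - var_true
var_error = 169.6 - 159.424
var_error = 10.176

10.176


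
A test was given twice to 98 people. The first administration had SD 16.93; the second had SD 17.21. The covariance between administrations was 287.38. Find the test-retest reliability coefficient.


r = cov(X,Y) / (SD_X * SD_Y)
r = 287.38 / (16.93 * 17.21)
r = 287.38 / 291.3653
r = 0.9863

0.9863


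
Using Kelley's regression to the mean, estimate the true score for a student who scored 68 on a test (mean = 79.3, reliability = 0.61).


T_est = rxx * X + (1 - rxx) * mean
T_est = 0.61 * 68 + 0.39 * 79.3
T_est = 41.48 + 30.927
T_est = 72.407

72.407


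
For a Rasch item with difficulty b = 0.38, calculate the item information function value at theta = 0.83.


P = 1/(1+exp(-(0.83-0.38))) = 0.6106
I = P*(1-P) = 0.6106 * 0.3894
I = 0.2378

0.2378


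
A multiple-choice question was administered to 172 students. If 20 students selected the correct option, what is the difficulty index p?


Item difficulty p = number correct / total examinees
p = 20 / 172
p = 0.1163

0.1163


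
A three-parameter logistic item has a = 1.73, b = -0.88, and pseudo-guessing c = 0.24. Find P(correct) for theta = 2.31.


logit = 1.73*(2.31 - -0.88) = 5.5187
P* = 1/(1 + exp(-5.5187)) = 0.996
P = 0.24 + (1 - 0.24) * 0.996
P = 0.997

0.997


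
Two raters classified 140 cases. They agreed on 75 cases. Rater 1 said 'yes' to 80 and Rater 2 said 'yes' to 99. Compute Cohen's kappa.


P_o = 75/140 = 0.535714
P_e = (80*99 + 60*41) / 19600 = 0.529592
kappa = (P_o - P_e) / (1 - P_e)
kappa = (0.535714 - 0.529592) / (1 - 0.529592)
kappa = 0.013

0.013


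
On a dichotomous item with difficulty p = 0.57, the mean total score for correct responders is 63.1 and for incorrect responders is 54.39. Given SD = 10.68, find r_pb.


q = 1 - p = 0.43
rpb = ((M1 - M0) / SD) * sqrt(p * q)
rpb = ((63.1 - 54.39) / 10.68) * sqrt(0.57 * 0.43)
rpb = 0.4038

0.4038


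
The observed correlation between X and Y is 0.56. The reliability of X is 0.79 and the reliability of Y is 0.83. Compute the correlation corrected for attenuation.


r_corrected = rxy / sqrt(rxx * ryy)
= 0.56 / sqrt(0.79 * 0.83)
= 0.56 / sqrt(0.6557)
= 0.56 / 0.809753
r_corrected = 0.6916

0.6916


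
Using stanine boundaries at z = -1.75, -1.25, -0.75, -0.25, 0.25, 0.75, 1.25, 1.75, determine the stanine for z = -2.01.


Stanine boundaries: [-1.75, -1.25, -0.75, -0.25, 0.25, 0.75, 1.25, 1.75]
z = -2.01
Check each boundary:
  z < -1.75
  z < -1.25
  z < -0.75
  z < -0.25
  z < 0.25
  z < 0.75
  z < 1.25
  z < 1.75
Highest qualifying boundary gives stanine = 1

1


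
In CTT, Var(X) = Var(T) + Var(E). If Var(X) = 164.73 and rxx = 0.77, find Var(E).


var_true = rxx * var_obs = 0.77 * 164.73 = 126.8421
var_error = var_obs - var_true
var_error = 164.73 - 126.8421
var_error = 37.8879

37.8879


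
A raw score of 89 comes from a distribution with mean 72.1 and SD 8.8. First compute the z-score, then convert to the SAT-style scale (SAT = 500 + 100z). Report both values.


z = (X - mean) / SD = (89 - 72.1) / 8.8
z = 16.9 / 8.8
z = 1.9205
SAT-scale = SAT = 500 + 100z
Carry z at full precision (z = 16.9 / 8.8) into the conversion:
SAT-scale = 500 + 100 * (16.9 / 8.8) = 500 + 1690 / 8.8
SAT-scale = 500 + 192.0455
SAT-scale = 692.0455

692.0455


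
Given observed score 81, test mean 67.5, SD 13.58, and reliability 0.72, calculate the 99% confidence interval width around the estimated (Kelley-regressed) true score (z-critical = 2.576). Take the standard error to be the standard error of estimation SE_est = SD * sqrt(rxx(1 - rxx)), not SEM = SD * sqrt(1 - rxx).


True score estimate = 0.72*81 + 0.28*67.5 = 77.22
SE_est = SD * sqrt(rxx * (1 - rxx)) = 13.58 * sqrt(0.72 * 0.28) = 13.58 * sqrt(0.2016) = 6.097405
CI = T_est +/- z * SE_est, so width = 2 * z * SE_est = 2 * 2.576 * 6.097405
Width = 31.4138

31.4138


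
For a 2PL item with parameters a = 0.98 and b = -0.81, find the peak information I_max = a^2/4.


For 2PL, max info at theta = b = -0.81
I_max = a^2 / 4 = 0.98^2 / 4
= 0.9604 / 4
I_max = 0.2401

0.2401


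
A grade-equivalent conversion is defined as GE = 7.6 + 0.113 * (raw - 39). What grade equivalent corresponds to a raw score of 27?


raw - median = 27 - 39 = -12
slope * diff = 0.113 * -12 = -1.356
GE = 7.6 + -1.356
GE = 6.244

6.244


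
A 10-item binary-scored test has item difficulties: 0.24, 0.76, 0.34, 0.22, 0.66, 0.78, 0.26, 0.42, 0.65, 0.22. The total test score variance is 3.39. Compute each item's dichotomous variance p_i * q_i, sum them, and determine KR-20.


For each item, compute p_i * q_i:
  Item 1: 0.24 * 0.76 = 0.1824
  Item 2: 0.76 * 0.24 = 0.1824
  Item 3: 0.34 * 0.66 = 0.2244
  Item 4: 0.22 * 0.78 = 0.1716
  Item 5: 0.66 * 0.34 = 0.2244
  Item 6: 0.78 * 0.22 = 0.1716
  Item 7: 0.26 * 0.74 = 0.1924
  Item 8: 0.42 * 0.58 = 0.2436
  Item 9: 0.65 * 0.35 = 0.2275
  Item 10: 0.22 * 0.78 = 0.1716
Sum(p_i * q_i) = 0.1824 + 0.1824 + 0.2244 + 0.1716 + 0.2244 + 0.1716 + 0.1924 + 0.2436 + 0.2275 + 0.1716 = 1.9919
KR-20 = (k/(k-1)) * (1 - Sum(p_i*q_i) / Var_total)
= (10/9) * (1 - 1.9919/3.39)
= 1.1111 * 0.4124
KR-20 = 0.4582

0.4582


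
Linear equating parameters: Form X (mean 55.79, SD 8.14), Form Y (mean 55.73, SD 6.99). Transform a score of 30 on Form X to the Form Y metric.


slope = SD_Y / SD_X = 6.99 / 8.14 ~ 0.8587
intercept = mean_Y - slope * mean_X = 55.73 - (6.99 / 8.14) * 55.79 ~ 7.8219
Y = slope * X + intercept. To avoid rounding drift from the rounded slope/intercept, evaluate the equivalent form Y = mean_Y + SD_Y * (X - mean_X) / SD_X at full precision:
Y = 55.73 + 6.99 * (30 - 55.79) / 8.14
Y = 55.73 - 6.99 * 25.79 / 8.14
Y = 55.73 - 180.2721 / 8.14
Y = 55.73 - 22.1464
Y = 33.5836

33.5836


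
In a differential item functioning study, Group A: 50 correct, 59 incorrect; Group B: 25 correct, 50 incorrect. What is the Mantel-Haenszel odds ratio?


Odds_A = 50/59 = 0.8475
Odds_B = 25/50 = 0.5
OR = Odds_A / Odds_B = 0.8475 / 0.5
Exactly, OR = (50 * 50) / (59 * 25) = 2500 / 1475
OR = 1.6949

1.6949


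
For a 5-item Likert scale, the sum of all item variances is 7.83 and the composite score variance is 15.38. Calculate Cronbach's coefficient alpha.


alpha = (k/(k-1)) * (1 - sum(si^2)/s_total^2)
= (5/4) * (1 - 7.83/15.38)
alpha = 0.6136

0.6136


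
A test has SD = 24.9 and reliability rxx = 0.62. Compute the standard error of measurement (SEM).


SEM = SD * sqrt(1 - rxx)
SEM = 24.9 * sqrt(1 - 0.62)
SEM = 24.9 * sqrt(0.38) = 24.9 * 0.616441
SEM = 15.3494

15.3494


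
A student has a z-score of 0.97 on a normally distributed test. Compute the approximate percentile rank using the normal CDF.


CDF(z) = 0.5 * (1 + erf(z/sqrt(2)))
erf(0.6859) = 0.668
CDF = 0.834
Percentile rank = 0.834 * 100 = 83.4

83.4


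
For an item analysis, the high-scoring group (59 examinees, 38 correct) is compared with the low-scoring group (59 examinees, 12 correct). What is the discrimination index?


p_upper = 38/59 = 0.6441
p_lower = 12/59 = 0.2034
D = 0.6441 - 0.2034 = 0.4407

0.4407


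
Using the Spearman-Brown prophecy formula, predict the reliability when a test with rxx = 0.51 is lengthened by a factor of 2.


r_new = (n * rxx) / (1 + (n-1) * rxx)
r_new = (2 * 0.51) / (1 + 1 * 0.51)
r_new = 1.02 / 1.51
r_new = 0.6755

0.6755
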